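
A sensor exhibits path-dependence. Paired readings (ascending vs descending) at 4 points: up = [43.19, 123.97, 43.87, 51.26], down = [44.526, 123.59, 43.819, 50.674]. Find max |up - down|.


|43.19 - 44.526| = 1.3360
|123.97 - 123.59| = 0.3800
|43.87 - 43.819| = 0.0510
|51.26 - 50.674| = 0.5860
hysteresis = max(diffs) = 1.3360

1.3360


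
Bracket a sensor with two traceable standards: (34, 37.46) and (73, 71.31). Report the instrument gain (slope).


slope = (y2 - y1) / (x2 - x1)
= (71.31 - 37.46) / (73 - 34)
= 33.8500 / 39
= 0.8679

0.8679


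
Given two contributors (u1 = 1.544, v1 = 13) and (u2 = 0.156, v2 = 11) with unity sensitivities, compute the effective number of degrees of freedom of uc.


uc = sqrt(u1^2 + u2^2) = sqrt(1.544^2 + 0.156^2) = 1.5518608
v_eff = uc^4 / (u1^4/v1 + u2^4/v2)
= 1.5518608^4 / (1.544^4/13 + 0.156^4/11)
= 5.7997737 / 0.43721929
v_eff = 13.2651

13.2651


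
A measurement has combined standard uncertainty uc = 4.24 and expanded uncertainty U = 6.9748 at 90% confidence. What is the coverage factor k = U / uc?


k = U / uc
k = 6.9748 / 4.24
k = 1.645

1.645


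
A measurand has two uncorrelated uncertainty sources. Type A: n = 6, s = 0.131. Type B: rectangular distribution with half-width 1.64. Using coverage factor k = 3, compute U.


u_A = s / sqrt(n) = 0.131 / sqrt(6) = 0.053480526
u_B = half_width / sqrt(3) = 1.64 / sqrt(3) = 0.94685444
uc = sqrt(u_A^2 + u_B^2) = sqrt(0.053480526^2 + 0.94685444^2) = 0.94836359
U = k * uc = 3 * 0.94836359
U = 2.8451

2.8451


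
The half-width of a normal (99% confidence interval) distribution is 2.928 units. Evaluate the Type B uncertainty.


u_B = half_width / 2.576
u_B = 2.928 / 2.576
u_B = 1.1366

1.1366


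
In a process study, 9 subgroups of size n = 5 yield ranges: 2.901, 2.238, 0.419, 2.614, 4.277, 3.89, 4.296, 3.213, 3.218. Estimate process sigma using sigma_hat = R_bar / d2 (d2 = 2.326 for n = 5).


R_bar = (2.901 + 2.238 + 0.419 + 2.614 + 4.277 + 3.89 + 4.296 + 3.213 + 3.218) / 9
R_bar = 27.066 / 9 = 3.0073333
sigma_hat = R_bar / d2 = 3.0073333 / 2.326 = 1.2929

1.2929


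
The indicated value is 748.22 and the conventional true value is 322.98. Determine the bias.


Systematic error = measured - true
= 748.22 - 322.98
= 425.2400

425.2400


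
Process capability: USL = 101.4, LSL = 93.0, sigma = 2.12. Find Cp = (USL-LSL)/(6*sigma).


Cp = (USL - LSL) / (6 * sigma)
= (101.4 - 93.0) / (6 * 2.12)
= 8.4000 / 12.7200
= 0.6604

0.6604


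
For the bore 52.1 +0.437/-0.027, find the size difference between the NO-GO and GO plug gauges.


GO = nominal - lower_tol (smallest hole = maximum material condition)
GO = 52.1 - 0.027 = 52.073
NO-GO = nominal + upper_tol (largest hole = least material condition)
NO-GO = 52.1 + 0.437 = 52.537
spread = NO-GO - GO = 52.537 - 52.073 = 0.4640

0.4640


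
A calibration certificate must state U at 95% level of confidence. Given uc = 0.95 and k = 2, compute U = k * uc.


U = k * uc
U = 2 * 0.95
U = 1.9000

1.9000


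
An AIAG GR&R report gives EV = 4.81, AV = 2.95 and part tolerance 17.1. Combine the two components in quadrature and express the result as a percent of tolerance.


GRR = sqrt(EV^2 + AV^2) = sqrt(4.81^2 + 2.95^2) = 5.6425703
%GRR = GRR / tol * 100 = 5.6425703 / 17.1 * 100
%GRR = 32.9975

32.9975


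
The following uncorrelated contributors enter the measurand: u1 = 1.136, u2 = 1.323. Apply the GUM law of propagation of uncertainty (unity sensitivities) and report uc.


uc = sqrt(1.136^2 + 1.323^2)
uc = sqrt(3.040825)
uc = 1.7438

1.7438


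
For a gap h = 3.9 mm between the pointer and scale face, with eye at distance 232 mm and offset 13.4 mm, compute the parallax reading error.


error = h * offset / d
= 3.9 * 13.4 / 232
= 0.2253

0.2253


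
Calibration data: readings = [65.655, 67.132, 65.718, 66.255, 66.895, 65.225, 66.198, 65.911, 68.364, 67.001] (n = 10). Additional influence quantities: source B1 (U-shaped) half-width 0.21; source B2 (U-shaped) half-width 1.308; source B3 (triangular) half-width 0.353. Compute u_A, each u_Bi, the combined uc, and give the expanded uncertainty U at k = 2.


mean = (65.655 + 67.132 + 65.718 + 66.255 + 66.895 + 65.225 + 66.198 + 65.911 + 68.364 + 67.001) / 10 = 66.4354
s = sqrt(sum((x - mean)^2)/(n-1)) = 0.92427379
u_A = s / sqrt(n) = 0.92427379 / sqrt(10) = 0.29228104
u_B1 = 0.21 / sqrt(2) = 0.14849242
u_B2 = 1.308 / sqrt(2) = 0.92489567
u_B3 = 0.353 / sqrt(6) = 0.14411165
uc = sqrt(0.29228104^2 + 0.14849242^2 + 0.92489567^2 + 0.14411165^2) = 0.99180561
U = k * uc = 2 * 0.99180561
U = 1.9836

1.9836


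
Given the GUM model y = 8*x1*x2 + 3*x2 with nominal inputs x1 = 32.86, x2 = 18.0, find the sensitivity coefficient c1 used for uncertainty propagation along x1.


y = 8*x1*x2 + 3*x2
dy/dx1 = 8*x2
Evaluate at x2 = 18.0: c1 = 8 * 18.0
c1 = 144.0000

144.0000


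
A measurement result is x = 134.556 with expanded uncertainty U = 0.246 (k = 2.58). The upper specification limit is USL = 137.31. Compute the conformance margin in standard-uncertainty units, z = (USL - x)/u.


u = U / k = 0.246 / 2.58 = 0.095348837
margin = |USL - x| = |137.31 - 134.556| = 2.754
z = margin / u = 2.754 / 0.095348837
z = 28.8834

28.8834


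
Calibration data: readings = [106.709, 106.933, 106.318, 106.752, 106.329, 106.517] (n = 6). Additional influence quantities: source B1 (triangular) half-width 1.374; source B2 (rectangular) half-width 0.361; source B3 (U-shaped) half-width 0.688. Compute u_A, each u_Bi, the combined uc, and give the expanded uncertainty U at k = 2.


mean = (106.709 + 106.933 + 106.318 + 106.752 + 106.329 + 106.517) / 6 = 106.593
s = sqrt(sum((x - mean)^2)/(n-1)) = 0.24715744
u_A = s / sqrt(n) = 0.24715744 / sqrt(6) = 0.1009016
u_B1 = 1.374 / sqrt(6) = 0.56093315
u_B2 = 0.361 / sqrt(3) = 0.20842345
u_B3 = 0.688 / sqrt(2) = 0.48648947
uc = sqrt(0.1009016^2 + 0.56093315^2 + 0.20842345^2 + 0.48648947^2) = 0.77777855
U = k * uc = 2 * 0.77777855
U = 1.5556

1.5556


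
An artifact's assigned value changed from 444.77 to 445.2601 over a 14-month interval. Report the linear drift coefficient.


rate = (v2 - v1) / months
= (445.2601 - 444.77) / 14
= 0.4901 / 14
= 0.0350

0.0350


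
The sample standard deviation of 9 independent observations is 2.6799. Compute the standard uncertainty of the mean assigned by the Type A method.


u_A = s / sqrt(n)
u_A = 2.6799 / sqrt(9)
u_A = 2.6799 / 3
u_A = 0.8933

0.8933


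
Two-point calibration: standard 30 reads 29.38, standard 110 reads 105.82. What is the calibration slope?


slope = (y2 - y1) / (x2 - x1)
= (105.82 - 29.38) / (110 - 30)
= 76.4400 / 80
= 0.9555

0.9555


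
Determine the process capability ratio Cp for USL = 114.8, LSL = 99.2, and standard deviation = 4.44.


Cp = (USL - LSL) / (6 * sigma)
= (114.8 - 99.2) / (6 * 4.44)
= 15.6000 / 26.6400
= 0.5856

0.5856


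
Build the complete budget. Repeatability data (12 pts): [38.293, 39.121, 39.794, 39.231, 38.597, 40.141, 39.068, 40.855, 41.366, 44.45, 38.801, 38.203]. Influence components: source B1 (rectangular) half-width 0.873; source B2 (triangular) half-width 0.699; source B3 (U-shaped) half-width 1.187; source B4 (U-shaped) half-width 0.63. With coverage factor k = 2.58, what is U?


mean = (38.293 + 39.121 + 39.794 + 39.231 + 38.597 + 40.141 + 39.068 + 40.855 + 41.366 + 44.45 + 38.801 + 38.203) / 12 = 39.82666667
s = sqrt(sum((x - mean)^2)/(n-1)) = 1.7550695
u_A = s / sqrt(n) = 1.7550695 / sqrt(12) = 0.50664492
u_B1 = 0.873 / sqrt(3) = 0.50402679
u_B2 = 0.699 / sqrt(6) = 0.28536556
u_B3 = 1.187 / sqrt(2) = 0.83933575
u_B4 = 0.63 / sqrt(2) = 0.44547727
uc = sqrt(0.50664492^2 + 0.50402679^2 + 0.28536556^2 + 0.83933575^2 + 0.44547727^2) = 1.2227429
U = k * uc = 2.58 * 1.2227429
U = 3.1547

3.1547


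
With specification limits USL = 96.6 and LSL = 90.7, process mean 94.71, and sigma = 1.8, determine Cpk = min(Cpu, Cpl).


Cpu = (USL - mean) / (3*sigma) = (96.6 - 94.71) / (3*1.8) = 0.3500
Cpl = (mean - LSL) / (3*sigma) = (94.71 - 90.7) / (3*1.8) = 0.7426
Cpk = min(Cpu, Cpl) = 0.3500

0.3500


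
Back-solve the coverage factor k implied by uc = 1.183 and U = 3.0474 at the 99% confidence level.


k = U / uc
k = 3.0474 / 1.183
k = 2.576

2.576


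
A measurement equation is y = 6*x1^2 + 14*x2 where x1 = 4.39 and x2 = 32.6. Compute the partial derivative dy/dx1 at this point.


y = 6*x1^2 + 14*x2
dy/dx1 = 2*6*x1
Evaluate at x1 = 4.39: c1 = 12 * 4.39
c1 = 52.6800

52.6800


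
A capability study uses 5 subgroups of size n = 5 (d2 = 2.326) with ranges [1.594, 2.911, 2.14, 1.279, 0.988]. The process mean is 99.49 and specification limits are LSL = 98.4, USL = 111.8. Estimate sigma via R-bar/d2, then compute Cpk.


R_bar = (1.594 + 2.911 + 2.14 + 1.279 + 0.988) / 5 = 1.7824
sigma = R_bar / d2 = 1.7824 / 2.326 = 0.76629407
Cp = (USL - LSL)/(6*sigma) = (111.8 - 98.4)/(6*0.76629407) = 2.9145
Cpu = (111.8 - 99.49)/(3*0.76629407) = 5.3548
Cpl = (99.49 - 98.4)/(3*0.76629407) = 0.4741
Cpk = min(Cpu, Cpl) = 0.4741

0.4741


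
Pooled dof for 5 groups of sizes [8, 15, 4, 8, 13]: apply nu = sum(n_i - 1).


nu = sum_i (n_i - 1)
nu = ((8 - 1) + (15 - 1) + (4 - 1) + (8 - 1) + (13 - 1))
nu = 7 + 14 + 3 + 7 + 12
nu = 43

43


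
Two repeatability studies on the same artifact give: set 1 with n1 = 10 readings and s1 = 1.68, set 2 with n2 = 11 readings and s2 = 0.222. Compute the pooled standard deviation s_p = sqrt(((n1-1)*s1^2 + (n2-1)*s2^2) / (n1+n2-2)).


s_p = sqrt(((n1-1)*s1^2 + (n2-1)*s2^2) / (n1+n2-2))
numerator = (10-1)*1.68^2 + (11-1)*0.222^2 = 25.4016 + 0.49284 = 25.89444
denominator = 10 + 11 - 2 = 19
s_p^2 = 25.89444 / 19 = 1.3628653
s_p = sqrt(1.3628653) = 1.1674

1.1674


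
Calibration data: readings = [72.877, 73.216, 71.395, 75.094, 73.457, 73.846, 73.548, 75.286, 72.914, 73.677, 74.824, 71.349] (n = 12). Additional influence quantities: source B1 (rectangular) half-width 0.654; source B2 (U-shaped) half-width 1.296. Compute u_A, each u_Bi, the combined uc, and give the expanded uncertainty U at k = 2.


mean = (72.877 + 73.216 + 71.395 + 75.094 + 73.457 + 73.846 + 73.548 + 75.286 + 72.914 + 73.677 + 74.824 + 71.349) / 12 = 73.45691667
s = sqrt(sum((x - mean)^2)/(n-1)) = 1.2608273
u_A = s / sqrt(n) = 1.2608273 / sqrt(12) = 0.36396949
u_B1 = 0.654 / sqrt(3) = 0.37758708
u_B2 = 1.296 / sqrt(2) = 0.91641039
uc = sqrt(0.36396949^2 + 0.37758708^2 + 0.91641039^2) = 1.0558664
U = k * uc = 2 * 1.0558664
U = 2.1117

2.1117


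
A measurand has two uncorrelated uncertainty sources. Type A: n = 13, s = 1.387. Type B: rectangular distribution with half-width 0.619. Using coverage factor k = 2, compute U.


u_A = s / sqrt(n) = 1.387 / sqrt(13) = 0.38468459
u_B = half_width / sqrt(3) = 0.619 / sqrt(3) = 0.35737982
uc = sqrt(u_A^2 + u_B^2) = sqrt(0.38468459^2 + 0.35737982^2) = 0.52507387
U = k * uc = 2 * 0.52507387
U = 1.0501

1.0501


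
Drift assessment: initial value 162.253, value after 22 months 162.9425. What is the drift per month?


rate = (v2 - v1) / months
= (162.9425 - 162.253) / 22
= 0.6895 / 22
= 0.0313

0.0313


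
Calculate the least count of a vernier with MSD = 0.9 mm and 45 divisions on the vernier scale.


LC = MSD / n_div
= 0.9 / 45
= 0.0200

0.0200


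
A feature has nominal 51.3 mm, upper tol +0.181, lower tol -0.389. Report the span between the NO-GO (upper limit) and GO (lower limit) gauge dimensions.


GO = nominal - lower_tol (smallest hole = maximum material condition)
GO = 51.3 - 0.389 = 50.911
NO-GO = nominal + upper_tol (largest hole = least material condition)
NO-GO = 51.3 + 0.181 = 51.481
spread = NO-GO - GO = 51.481 - 50.911 = 0.5700

0.5700


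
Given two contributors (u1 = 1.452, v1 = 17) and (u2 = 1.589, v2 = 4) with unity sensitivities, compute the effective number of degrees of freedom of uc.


uc = sqrt(u1^2 + u2^2) = sqrt(1.452^2 + 1.589^2) = 2.1524927
v_eff = uc^4 / (u1^4/v1 + u2^4/v2)
= 2.1524927^4 / (1.452^4/17 + 1.589^4/4)
= 21.466772 / 1.8552739
v_eff = 11.5707

11.5707


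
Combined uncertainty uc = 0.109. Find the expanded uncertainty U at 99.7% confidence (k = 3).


U = k * uc
U = 3 * 0.109
U = 0.3270

0.3270


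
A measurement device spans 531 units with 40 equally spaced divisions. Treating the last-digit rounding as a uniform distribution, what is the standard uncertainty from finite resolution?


resolution = range / divisions
resolution = 531 / 40 = 13.275
u_res = resolution / (2*sqrt(3))
u_res = 13.275 / 3.4641016
u_res = 3.8322

3.8322


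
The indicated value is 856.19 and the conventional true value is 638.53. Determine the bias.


Systematic error = measured - true
= 856.19 - 638.53
= 217.6600

217.6600


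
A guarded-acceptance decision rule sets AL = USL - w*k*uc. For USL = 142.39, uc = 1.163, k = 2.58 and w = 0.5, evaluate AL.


U = k * uc = 2.58 * 1.163 = 3.00054
guard band g = w * U = 0.5 * 3.00054 = 1.50027
AL = USL - g = 142.39 - 1.50027
AL = 140.8897

140.8897


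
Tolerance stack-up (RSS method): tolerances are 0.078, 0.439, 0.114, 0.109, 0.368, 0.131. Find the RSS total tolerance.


RSS = sqrt(0.078^2 + 0.439^2 + 0.114^2 + 0.109^2 + 0.368^2 + 0.131^2)
= sqrt(0.376267)
= 0.6134

0.6134


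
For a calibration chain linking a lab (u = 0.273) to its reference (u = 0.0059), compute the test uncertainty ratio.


TUR = u_lab / u_ref
= 0.273 / 0.0059
= 46.2712

46.2712


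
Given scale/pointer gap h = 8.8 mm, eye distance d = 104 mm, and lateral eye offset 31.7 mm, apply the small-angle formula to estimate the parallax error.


error = h * offset / d
= 8.8 * 31.7 / 104
= 2.6823

2.6823


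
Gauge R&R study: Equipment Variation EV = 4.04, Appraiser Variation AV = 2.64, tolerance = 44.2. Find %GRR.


GRR = sqrt(EV^2 + AV^2) = sqrt(4.04^2 + 2.64^2) = 4.8260957
%GRR = GRR / tol * 100 = 4.8260957 / 44.2 * 100
%GRR = 10.9188

10.9188


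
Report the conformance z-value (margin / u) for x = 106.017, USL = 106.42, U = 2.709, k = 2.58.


u = U / k = 2.709 / 2.58 = 1.05
margin = |USL - x| = |106.42 - 106.017| = 0.403
z = margin / u = 0.403 / 1.05
z = 0.3838

0.3838


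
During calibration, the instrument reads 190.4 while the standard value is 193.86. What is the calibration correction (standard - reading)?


Correction = standard - reading
= 193.86 - 190.4
= 3.4600

3.4600


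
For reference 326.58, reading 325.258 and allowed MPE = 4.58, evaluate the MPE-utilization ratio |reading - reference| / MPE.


e = indication - reference = 325.258 - 326.58 = -1.3220
|e| = 1.3220
ratio = |e| / MPE = 1.3220 / 4.58
ratio = 0.2886

0.2886


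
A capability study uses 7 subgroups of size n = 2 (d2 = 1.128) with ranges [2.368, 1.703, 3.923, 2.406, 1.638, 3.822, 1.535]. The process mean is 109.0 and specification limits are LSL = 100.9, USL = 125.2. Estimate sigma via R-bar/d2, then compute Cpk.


R_bar = (2.368 + 1.703 + 3.923 + 2.406 + 1.638 + 3.822 + 1.535) / 7 = 2.485
sigma = R_bar / d2 = 2.485 / 1.128 = 2.2030142
Cp = (USL - LSL)/(6*sigma) = (125.2 - 100.9)/(6*2.2030142) = 1.8384
Cpu = (125.2 - 109.0)/(3*2.2030142) = 2.4512
Cpl = (109.0 - 100.9)/(3*2.2030142) = 1.2256
Cpk = min(Cpu, Cpl) = 1.2256

1.2256


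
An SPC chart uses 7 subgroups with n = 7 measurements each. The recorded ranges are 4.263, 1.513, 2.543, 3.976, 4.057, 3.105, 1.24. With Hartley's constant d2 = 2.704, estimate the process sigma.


R_bar = (4.263 + 1.513 + 2.543 + 3.976 + 4.057 + 3.105 + 1.24) / 7
R_bar = 20.697 / 7 = 2.9567143
sigma_hat = R_bar / d2 = 2.9567143 / 2.704 = 1.0935

1.0935


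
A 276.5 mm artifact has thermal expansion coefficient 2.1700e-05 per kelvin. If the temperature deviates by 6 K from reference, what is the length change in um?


dL = L * alpha * dT
= 276.5 * 2.1700e-05 * 6
= 0.0360003 mm
dL_um = 0.0360003 * 1000 = 36.0003 um

36.0003


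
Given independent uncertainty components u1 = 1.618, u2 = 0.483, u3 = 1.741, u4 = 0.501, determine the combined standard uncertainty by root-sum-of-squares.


uc = sqrt(1.618^2 + 0.483^2 + 1.741^2 + 0.501^2)
uc = sqrt(6.133295)
uc = 2.4765

2.4765


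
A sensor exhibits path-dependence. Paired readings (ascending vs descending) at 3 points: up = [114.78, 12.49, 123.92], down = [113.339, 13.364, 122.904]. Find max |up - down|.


|114.78 - 113.339| = 1.4410
|12.49 - 13.364| = 0.8740
|123.92 - 122.904| = 1.0160
hysteresis = max(diffs) = 1.4410

1.4410


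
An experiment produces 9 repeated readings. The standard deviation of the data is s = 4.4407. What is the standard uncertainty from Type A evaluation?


u_A = s / sqrt(n)
u_A = 4.4407 / sqrt(9)
u_A = 4.4407 / 3
u_A = 1.4802

1.4802


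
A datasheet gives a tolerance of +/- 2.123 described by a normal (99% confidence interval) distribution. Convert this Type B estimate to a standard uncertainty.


u_B = half_width / 2.576
u_B = 2.123 / 2.576
u_B = 0.8241

0.8241


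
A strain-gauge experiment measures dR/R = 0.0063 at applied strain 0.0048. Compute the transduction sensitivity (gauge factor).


GF = (dR/R) / epsilon
= 0.0063 / 0.0048
= 1.3125

1.3125


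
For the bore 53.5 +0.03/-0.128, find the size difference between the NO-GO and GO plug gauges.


GO = nominal - lower_tol (smallest hole = maximum material condition)
GO = 53.5 - 0.128 = 53.372
NO-GO = nominal + upper_tol (largest hole = least material condition)
NO-GO = 53.5 + 0.03 = 53.53
spread = NO-GO - GO = 53.53 - 53.372 = 0.1580

0.1580


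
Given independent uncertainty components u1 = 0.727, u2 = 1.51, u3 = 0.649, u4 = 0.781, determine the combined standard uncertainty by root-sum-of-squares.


uc = sqrt(0.727^2 + 1.51^2 + 0.649^2 + 0.781^2)
uc = sqrt(3.839791)
uc = 1.9595

1.9595


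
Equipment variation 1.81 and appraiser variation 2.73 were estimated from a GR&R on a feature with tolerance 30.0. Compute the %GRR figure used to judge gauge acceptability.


GRR = sqrt(EV^2 + AV^2) = sqrt(1.81^2 + 2.73^2) = 3.2755152
%GRR = GRR / tol * 100 = 3.2755152 / 30.0 * 100
%GRR = 10.9184

10.9184


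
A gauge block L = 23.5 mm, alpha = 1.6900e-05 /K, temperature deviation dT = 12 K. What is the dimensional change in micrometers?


dL = L * alpha * dT
= 23.5 * 1.6900e-05 * 12
= 0.0047658 mm
dL_um = 0.0047658 * 1000 = 4.7658 um

4.7658


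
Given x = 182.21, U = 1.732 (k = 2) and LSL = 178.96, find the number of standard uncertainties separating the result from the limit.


u = U / k = 1.732 / 2 = 0.866
margin = |LSL - x| = |178.96 - 182.21| = 3.25
z = margin / u = 3.25 / 0.866
z = 3.7529

3.7529


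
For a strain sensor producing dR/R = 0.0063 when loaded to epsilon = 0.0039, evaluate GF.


GF = (dR/R) / epsilon
= 0.0063 / 0.0039
= 1.6154

1.6154


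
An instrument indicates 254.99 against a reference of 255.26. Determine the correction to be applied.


Correction = standard - reading
= 255.26 - 254.99
= 0.2700

0.2700


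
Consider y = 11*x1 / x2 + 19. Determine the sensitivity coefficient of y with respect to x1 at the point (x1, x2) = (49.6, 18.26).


y = 11*x1 / x2 + 19
dy/dx1 = 11/x2
Evaluate at x2 = 18.26: c1 = 11 / 18.26
c1 = 0.6024

0.6024


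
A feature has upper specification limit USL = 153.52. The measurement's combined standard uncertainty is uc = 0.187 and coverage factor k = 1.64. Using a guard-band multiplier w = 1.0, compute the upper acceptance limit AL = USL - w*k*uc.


U = k * uc = 1.64 * 0.187 = 0.30668
guard band g = w * U = 1.0 * 0.30668 = 0.30668
AL = USL - g = 153.52 - 0.30668
AL = 153.2133

153.2133


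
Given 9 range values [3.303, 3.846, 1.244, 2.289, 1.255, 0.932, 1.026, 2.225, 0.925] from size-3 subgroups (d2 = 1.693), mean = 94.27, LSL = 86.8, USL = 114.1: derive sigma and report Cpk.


R_bar = (3.303 + 3.846 + 1.244 + 2.289 + 1.255 + 0.932 + 1.026 + 2.225 + 0.925) / 9 = 1.8938889
sigma = R_bar / d2 = 1.8938889 / 1.693 = 1.1186585
Cp = (USL - LSL)/(6*sigma) = (114.1 - 86.8)/(6*1.1186585) = 4.0674
Cpu = (114.1 - 94.27)/(3*1.1186585) = 5.9089
Cpl = (94.27 - 86.8)/(3*1.1186585) = 2.2259
Cpk = min(Cpu, Cpl) = 2.2259

2.2259


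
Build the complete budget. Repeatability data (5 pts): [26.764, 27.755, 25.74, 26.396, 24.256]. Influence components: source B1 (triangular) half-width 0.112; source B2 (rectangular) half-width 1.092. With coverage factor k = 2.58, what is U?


mean = (26.764 + 27.755 + 25.74 + 26.396 + 24.256) / 5 = 26.1822
s = sqrt(sum((x - mean)^2)/(n-1)) = 1.3003546
u_A = s / sqrt(n) = 1.3003546 / sqrt(5) = 0.58153626
u_B1 = 0.112 / sqrt(6) = 0.045723809
u_B2 = 1.092 / sqrt(3) = 0.63046649
uc = sqrt(0.58153626^2 + 0.045723809^2 + 0.63046649^2) = 0.85893136
U = k * uc = 2.58 * 0.85893136
U = 2.2160

2.2160


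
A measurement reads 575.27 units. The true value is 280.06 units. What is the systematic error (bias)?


Systematic error = measured - true
= 575.27 - 280.06
= 295.2100

295.2100


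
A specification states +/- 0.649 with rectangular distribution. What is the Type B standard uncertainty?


u_B = half_width / sqrt(3)
u_B = 0.649 / 1.7320508
u_B = 0.3747

0.3747


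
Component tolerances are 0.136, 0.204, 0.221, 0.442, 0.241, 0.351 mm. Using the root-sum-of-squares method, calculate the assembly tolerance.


RSS = sqrt(0.136^2 + 0.204^2 + 0.221^2 + 0.442^2 + 0.241^2 + 0.351^2)
= sqrt(0.485599)
= 0.6968

0.6968


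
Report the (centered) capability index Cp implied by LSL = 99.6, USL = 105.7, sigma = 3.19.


Cp = (USL - LSL) / (6 * sigma)
= (105.7 - 99.6) / (6 * 3.19)
= 6.1000 / 19.1400
= 0.3187

0.3187


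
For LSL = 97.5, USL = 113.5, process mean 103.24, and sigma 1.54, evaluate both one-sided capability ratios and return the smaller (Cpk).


Cpu = (USL - mean) / (3*sigma) = (113.5 - 103.24) / (3*1.54) = 2.2208
Cpl = (mean - LSL) / (3*sigma) = (103.24 - 97.5) / (3*1.54) = 1.2424
Cpk = min(Cpu, Cpl) = 1.2424

1.2424


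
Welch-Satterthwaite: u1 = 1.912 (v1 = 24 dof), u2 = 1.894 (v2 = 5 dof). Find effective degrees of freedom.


uc = sqrt(u1^2 + u2^2) = sqrt(1.912^2 + 1.894^2) = 2.6912785
v_eff = uc^4 / (u1^4/v1 + u2^4/v2)
= 2.6912785^4 / (1.912^4/24 + 1.894^4/5)
= 52.460759 / 3.1305051
v_eff = 16.7579

16.7579


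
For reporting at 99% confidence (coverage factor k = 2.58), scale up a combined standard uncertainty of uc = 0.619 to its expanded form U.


U = k * uc
U = 2.58 * 0.619
U = 1.5970

1.5970


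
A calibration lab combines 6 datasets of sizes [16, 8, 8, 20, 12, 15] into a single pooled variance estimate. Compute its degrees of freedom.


nu = sum_i (n_i - 1)
nu = ((16 - 1) + (8 - 1) + (8 - 1) + (20 - 1) + (12 - 1) + (15 - 1))
nu = 15 + 7 + 7 + 19 + 11 + 14
nu = 73

73


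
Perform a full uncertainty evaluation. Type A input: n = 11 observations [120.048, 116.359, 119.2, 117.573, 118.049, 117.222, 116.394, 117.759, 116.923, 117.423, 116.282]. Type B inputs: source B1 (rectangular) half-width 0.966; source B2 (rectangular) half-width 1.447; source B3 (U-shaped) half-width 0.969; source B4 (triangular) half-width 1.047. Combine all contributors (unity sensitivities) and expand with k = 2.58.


mean = (120.048 + 116.359 + 119.2 + 117.573 + 118.049 + 117.222 + 116.394 + 117.759 + 116.923 + 117.423 + 116.282) / 11 = 117.5665455
s = sqrt(sum((x - mean)^2)/(n-1)) = 1.1887887
u_A = s / sqrt(n) = 1.1887887 / sqrt(11) = 0.35843328
u_B1 = 0.966 / sqrt(3) = 0.55772036
u_B2 = 1.447 / sqrt(3) = 0.83542584
u_B3 = 0.969 / sqrt(2) = 0.68518647
u_B4 = 1.047 / sqrt(6) = 0.42743596
uc = sqrt(0.35843328^2 + 0.55772036^2 + 0.83542584^2 + 0.68518647^2 + 0.42743596^2) = 1.337776
U = k * uc = 2.58 * 1.337776
U = 3.4515

3.4515


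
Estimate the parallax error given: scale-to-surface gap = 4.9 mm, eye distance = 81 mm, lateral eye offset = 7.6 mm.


error = h * offset / d
= 4.9 * 7.6 / 81
= 0.4598

0.4598


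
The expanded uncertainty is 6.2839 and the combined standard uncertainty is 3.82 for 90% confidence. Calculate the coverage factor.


k = U / uc
k = 6.2839 / 3.82
k = 1.645

1.645


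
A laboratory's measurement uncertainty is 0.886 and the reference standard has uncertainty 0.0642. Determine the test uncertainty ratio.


TUR = u_lab / u_ref
= 0.886 / 0.0642
= 13.8006

13.8006


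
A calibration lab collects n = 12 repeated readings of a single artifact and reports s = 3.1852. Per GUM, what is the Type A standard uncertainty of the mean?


u_A = s / sqrt(n)
u_A = 3.1852 / sqrt(12)
u_A = 3.1852 / 3.4641016
u_A = 0.9195

0.9195


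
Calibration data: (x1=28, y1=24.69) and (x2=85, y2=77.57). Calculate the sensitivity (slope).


slope = (y2 - y1) / (x2 - x1)
= (77.57 - 24.69) / (85 - 28)
= 52.8800 / 57
= 0.9277

0.9277


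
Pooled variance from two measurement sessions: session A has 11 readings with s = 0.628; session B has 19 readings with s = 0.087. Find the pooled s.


s_p = sqrt(((n1-1)*s1^2 + (n2-1)*s2^2) / (n1+n2-2))
numerator = (11-1)*0.628^2 + (19-1)*0.087^2 = 3.94384 + 0.136242 = 4.080082
denominator = 11 + 19 - 2 = 28
s_p^2 = 4.080082 / 28 = 0.14571721
s_p = sqrt(0.14571721) = 0.3817

0.3817


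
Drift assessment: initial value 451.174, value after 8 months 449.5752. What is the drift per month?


rate = (v2 - v1) / months
= (449.5752 - 451.174) / 8
= -1.5988 / 8
= -0.1998

-0.1998


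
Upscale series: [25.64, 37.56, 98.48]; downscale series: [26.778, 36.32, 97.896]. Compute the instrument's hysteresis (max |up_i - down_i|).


|25.64 - 26.778| = 1.1380
|37.56 - 36.32| = 1.2400
|98.48 - 97.896| = 0.5840
hysteresis = max(diffs) = 1.2400

1.2400


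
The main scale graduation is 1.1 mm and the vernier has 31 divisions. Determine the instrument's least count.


LC = MSD / n_div
= 1.1 / 31
= 0.0355

0.0355


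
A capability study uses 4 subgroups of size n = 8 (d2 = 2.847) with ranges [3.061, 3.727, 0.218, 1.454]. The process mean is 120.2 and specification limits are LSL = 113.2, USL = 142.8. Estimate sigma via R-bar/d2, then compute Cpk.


R_bar = (3.061 + 3.727 + 0.218 + 1.454) / 4 = 2.115
sigma = R_bar / d2 = 2.115 / 2.847 = 0.74288725
Cp = (USL - LSL)/(6*sigma) = (142.8 - 113.2)/(6*0.74288725) = 6.6408
Cpu = (142.8 - 120.2)/(3*0.74288725) = 10.1406
Cpl = (120.2 - 113.2)/(3*0.74288725) = 3.1409
Cpk = min(Cpu, Cpl) = 3.1409

3.1409


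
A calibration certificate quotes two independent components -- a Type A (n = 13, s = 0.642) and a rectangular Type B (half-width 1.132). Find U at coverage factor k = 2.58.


u_A = s / sqrt(n) = 0.642 / sqrt(13) = 0.17805876
u_B = half_width / sqrt(3) = 1.132 / sqrt(3) = 0.6535605
uc = sqrt(u_A^2 + u_B^2) = sqrt(0.17805876^2 + 0.6535605^2) = 0.67738191
U = k * uc = 2.58 * 0.67738191
U = 1.7476

1.7476


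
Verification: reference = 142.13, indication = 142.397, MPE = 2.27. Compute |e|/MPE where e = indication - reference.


e = indication - reference = 142.397 - 142.13 = 0.2670
|e| = 0.2670
ratio = |e| / MPE = 0.2670 / 2.27
ratio = 0.1176

0.1176


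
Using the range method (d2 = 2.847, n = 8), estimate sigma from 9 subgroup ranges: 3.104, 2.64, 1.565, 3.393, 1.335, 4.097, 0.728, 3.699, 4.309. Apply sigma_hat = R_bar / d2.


R_bar = (3.104 + 2.64 + 1.565 + 3.393 + 1.335 + 4.097 + 0.728 + 3.699 + 4.309) / 9
R_bar = 24.87 / 9 = 2.7633333
sigma_hat = R_bar / d2 = 2.7633333 / 2.847 = 0.9706

0.9706


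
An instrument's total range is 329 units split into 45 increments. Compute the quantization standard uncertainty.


resolution = range / divisions
resolution = 329 / 45 = 7.3111111
u_res = resolution / (2*sqrt(3))
u_res = 7.3111111 / 3.4641016
u_res = 2.1105

2.1105


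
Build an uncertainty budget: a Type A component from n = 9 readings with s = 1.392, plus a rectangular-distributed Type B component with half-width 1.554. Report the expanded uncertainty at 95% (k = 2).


u_A = s / sqrt(n) = 1.392 / sqrt(9) = 0.464
u_B = half_width / sqrt(3) = 1.554 / sqrt(3) = 0.89720232
uc = sqrt(u_A^2 + u_B^2) = sqrt(0.464^2 + 0.89720232^2) = 1.0100832
U = k * uc = 2 * 1.0100832
U = 2.0202

2.0202


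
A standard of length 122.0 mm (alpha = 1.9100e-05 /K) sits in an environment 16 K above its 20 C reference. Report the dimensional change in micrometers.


dL = L * alpha * dT
= 122.0 * 1.9100e-05 * 16
= 0.0372832 mm
dL_um = 0.0372832 * 1000 = 37.2832 um

37.2832


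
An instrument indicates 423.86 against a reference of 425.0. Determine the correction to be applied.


Correction = standard - reading
= 425.0 - 423.86
= 1.1400

1.1400


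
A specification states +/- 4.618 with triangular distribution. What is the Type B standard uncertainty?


u_B = half_width / sqrt(6)
u_B = 4.618 / 2.4494897
u_B = 1.8853

1.8853


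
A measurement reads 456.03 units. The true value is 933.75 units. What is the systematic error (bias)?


Systematic error = measured - true
= 456.03 - 933.75
= -477.7200

-477.7200


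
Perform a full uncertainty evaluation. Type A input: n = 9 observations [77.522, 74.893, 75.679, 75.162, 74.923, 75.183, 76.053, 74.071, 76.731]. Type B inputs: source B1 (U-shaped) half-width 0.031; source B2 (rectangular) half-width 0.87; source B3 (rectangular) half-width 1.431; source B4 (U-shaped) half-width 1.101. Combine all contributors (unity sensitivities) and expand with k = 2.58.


mean = (77.522 + 74.893 + 75.679 + 75.162 + 74.923 + 75.183 + 76.053 + 74.071 + 76.731) / 9 = 75.57966667
s = sqrt(sum((x - mean)^2)/(n-1)) = 1.0513519
u_A = s / sqrt(n) = 1.0513519 / sqrt(9) = 0.35045063
u_B1 = 0.031 / sqrt(2) = 0.02192031
u_B2 = 0.87 / sqrt(3) = 0.50229473
u_B3 = 1.431 / sqrt(3) = 0.82618824
u_B4 = 1.101 / sqrt(2) = 0.77852457
uc = sqrt(0.35045063^2 + 0.02192031^2 + 0.50229473^2 + 0.82618824^2 + 0.77852457^2) = 1.2900712
U = k * uc = 2.58 * 1.2900712
U = 3.3284

3.3284


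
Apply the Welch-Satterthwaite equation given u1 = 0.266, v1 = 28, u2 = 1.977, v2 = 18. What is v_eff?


uc = sqrt(u1^2 + u2^2) = sqrt(0.266^2 + 1.977^2) = 1.9948145
v_eff = uc^4 / (u1^4/v1 + u2^4/v2)
= 1.9948145^4 / (0.266^4/28 + 1.977^4/18)
= 15.834708 / 0.84887874
v_eff = 18.6537

18.6537


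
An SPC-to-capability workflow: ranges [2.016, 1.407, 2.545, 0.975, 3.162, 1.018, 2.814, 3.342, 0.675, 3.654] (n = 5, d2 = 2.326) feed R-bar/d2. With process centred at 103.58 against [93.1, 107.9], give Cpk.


R_bar = (2.016 + 1.407 + 2.545 + 0.975 + 3.162 + 1.018 + 2.814 + 3.342 + 0.675 + 3.654) / 10 = 2.1608
sigma = R_bar / d2 = 2.1608 / 2.326 = 0.92897678
Cp = (USL - LSL)/(6*sigma) = (107.9 - 93.1)/(6*0.92897678) = 2.6553
Cpu = (107.9 - 103.58)/(3*0.92897678) = 1.5501
Cpl = (103.58 - 93.1)/(3*0.92897678) = 3.7604
Cpk = min(Cpu, Cpl) = 1.5501

1.5501


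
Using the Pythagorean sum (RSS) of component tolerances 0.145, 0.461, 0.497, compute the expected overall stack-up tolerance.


RSS = sqrt(0.145^2 + 0.461^2 + 0.497^2)
= sqrt(0.480555)
= 0.6932

0.6932


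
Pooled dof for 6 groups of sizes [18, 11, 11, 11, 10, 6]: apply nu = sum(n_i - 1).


nu = sum_i (n_i - 1)
nu = ((18 - 1) + (11 - 1) + (11 - 1) + (11 - 1) + (10 - 1) + (6 - 1))
nu = 17 + 10 + 10 + 10 + 9 + 5
nu = 61

61


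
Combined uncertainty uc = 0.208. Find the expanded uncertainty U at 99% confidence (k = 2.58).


U = k * uc
U = 2.58 * 0.208
U = 0.5366

0.5366


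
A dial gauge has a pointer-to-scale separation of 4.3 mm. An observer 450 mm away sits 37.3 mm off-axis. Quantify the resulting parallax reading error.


error = h * offset / d
= 4.3 * 37.3 / 450
= 0.3564

0.3564


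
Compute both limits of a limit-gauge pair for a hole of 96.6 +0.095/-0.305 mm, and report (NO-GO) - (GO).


GO = nominal - lower_tol (smallest hole = maximum material condition)
GO = 96.6 - 0.305 = 96.295
NO-GO = nominal + upper_tol (largest hole = least material condition)
NO-GO = 96.6 + 0.095 = 96.695
spread = NO-GO - GO = 96.695 - 96.295 = 0.4000

0.4000


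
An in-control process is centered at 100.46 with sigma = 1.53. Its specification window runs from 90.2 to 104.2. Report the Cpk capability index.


Cpu = (USL - mean) / (3*sigma) = (104.2 - 100.46) / (3*1.53) = 0.8148
Cpl = (mean - LSL) / (3*sigma) = (100.46 - 90.2) / (3*1.53) = 2.2353
Cpk = min(Cpu, Cpl) = 0.8148

0.8148


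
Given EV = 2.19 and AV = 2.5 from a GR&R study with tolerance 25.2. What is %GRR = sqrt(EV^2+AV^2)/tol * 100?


GRR = sqrt(EV^2 + AV^2) = sqrt(2.19^2 + 2.5^2) = 3.3235674
%GRR = GRR / tol * 100 = 3.3235674 / 25.2 * 100
%GRR = 13.1888

13.1888


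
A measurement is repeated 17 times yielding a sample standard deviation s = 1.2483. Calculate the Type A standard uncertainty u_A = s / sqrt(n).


u_A = s / sqrt(n)
u_A = 1.2483 / sqrt(17)
u_A = 1.2483 / 4.1231056
u_A = 0.3028

0.3028


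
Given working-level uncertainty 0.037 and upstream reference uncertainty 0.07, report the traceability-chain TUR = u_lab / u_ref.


TUR = u_lab / u_ref
= 0.037 / 0.07
= 0.5286

0.5286


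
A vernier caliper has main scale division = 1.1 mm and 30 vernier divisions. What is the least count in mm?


LC = MSD / n_div
= 1.1 / 30
= 0.0367

0.0367


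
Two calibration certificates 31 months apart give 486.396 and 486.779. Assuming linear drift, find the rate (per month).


rate = (v2 - v1) / months
= (486.779 - 486.396) / 31
= 0.3830 / 31
= 0.0124

0.0124


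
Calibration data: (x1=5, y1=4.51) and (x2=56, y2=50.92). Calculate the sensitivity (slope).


slope = (y2 - y1) / (x2 - x1)
= (50.92 - 4.51) / (56 - 5)
= 46.4100 / 51
= 0.9100

0.9100


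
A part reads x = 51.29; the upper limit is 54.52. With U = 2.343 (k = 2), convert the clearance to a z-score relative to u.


u = U / k = 2.343 / 2 = 1.1715
margin = |USL - x| = |54.52 - 51.29| = 3.23
z = margin / u = 3.23 / 1.1715
z = 2.7571

2.7571


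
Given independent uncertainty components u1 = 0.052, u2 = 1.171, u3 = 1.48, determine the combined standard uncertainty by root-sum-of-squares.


uc = sqrt(0.052^2 + 1.171^2 + 1.48^2)
uc = sqrt(3.564345)
uc = 1.8879

1.8879


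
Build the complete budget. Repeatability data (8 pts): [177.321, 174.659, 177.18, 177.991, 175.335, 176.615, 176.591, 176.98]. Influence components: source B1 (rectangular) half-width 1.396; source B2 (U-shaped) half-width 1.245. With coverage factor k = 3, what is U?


mean = (177.321 + 174.659 + 177.18 + 177.991 + 175.335 + 176.615 + 176.591 + 176.98) / 8 = 176.584
s = sqrt(sum((x - mean)^2)/(n-1)) = 1.0890026
u_A = s / sqrt(n) = 1.0890026 / sqrt(8) = 0.38502056
u_B1 = 1.396 / sqrt(3) = 0.80598098
u_B2 = 1.245 / sqrt(2) = 0.88034794
uc = sqrt(0.38502056^2 + 0.80598098^2 + 0.88034794^2) = 1.2541366
U = k * uc = 3 * 1.2541366
U = 3.7624

3.7624


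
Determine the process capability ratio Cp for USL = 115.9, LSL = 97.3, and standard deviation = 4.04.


Cp = (USL - LSL) / (6 * sigma)
= (115.9 - 97.3) / (6 * 4.04)
= 18.6000 / 24.2400
= 0.7673

0.7673


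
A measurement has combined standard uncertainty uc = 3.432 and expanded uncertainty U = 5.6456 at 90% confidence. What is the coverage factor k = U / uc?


k = U / uc
k = 5.6456 / 3.432
k = 1.645

1.645


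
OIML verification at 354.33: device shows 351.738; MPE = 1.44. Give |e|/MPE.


e = indication - reference = 351.738 - 354.33 = -2.5920
|e| = 2.5920
ratio = |e| / MPE = 2.5920 / 1.44
ratio = 1.8000

1.8000


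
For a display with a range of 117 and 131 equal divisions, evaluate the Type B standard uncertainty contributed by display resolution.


resolution = range / divisions
resolution = 117 / 131 = 0.89312977
u_res = resolution / (2*sqrt(3))
u_res = 0.89312977 / 3.4641016
u_res = 0.2578

0.2578


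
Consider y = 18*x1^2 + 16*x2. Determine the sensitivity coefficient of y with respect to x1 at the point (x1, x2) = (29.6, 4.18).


y = 18*x1^2 + 16*x2
dy/dx1 = 2*18*x1
Evaluate at x1 = 29.6: c1 = 36 * 29.6
c1 = 1065.6000

1065.6000


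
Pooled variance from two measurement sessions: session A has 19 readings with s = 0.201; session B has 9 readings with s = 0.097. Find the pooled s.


s_p = sqrt(((n1-1)*s1^2 + (n2-1)*s2^2) / (n1+n2-2))
numerator = (19-1)*0.201^2 + (9-1)*0.097^2 = 0.727218 + 0.075272 = 0.80249
denominator = 19 + 9 - 2 = 26
s_p^2 = 0.80249 / 26 = 0.030865
s_p = sqrt(0.030865) = 0.1757

0.1757


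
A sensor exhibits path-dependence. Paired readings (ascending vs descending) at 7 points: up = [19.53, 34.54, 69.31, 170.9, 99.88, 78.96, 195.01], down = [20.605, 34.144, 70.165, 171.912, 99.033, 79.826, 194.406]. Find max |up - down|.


|19.53 - 20.605| = 1.0750
|34.54 - 34.144| = 0.3960
|69.31 - 70.165| = 0.8550
|170.9 - 171.912| = 1.0120
|99.88 - 99.033| = 0.8470
|78.96 - 79.826| = 0.8660
|195.01 - 194.406| = 0.6040
hysteresis = max(diffs) = 1.0750

1.0750


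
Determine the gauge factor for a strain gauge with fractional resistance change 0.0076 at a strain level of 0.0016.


GF = (dR/R) / epsilon
= 0.0076 / 0.0016
= 4.7500

4.7500


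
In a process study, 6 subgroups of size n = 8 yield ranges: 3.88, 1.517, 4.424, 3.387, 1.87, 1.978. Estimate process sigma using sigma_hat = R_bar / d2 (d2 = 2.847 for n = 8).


R_bar = (3.88 + 1.517 + 4.424 + 3.387 + 1.87 + 1.978) / 6
R_bar = 17.056 / 6 = 2.8426667
sigma_hat = R_bar / d2 = 2.8426667 / 2.847 = 0.9985

0.9985


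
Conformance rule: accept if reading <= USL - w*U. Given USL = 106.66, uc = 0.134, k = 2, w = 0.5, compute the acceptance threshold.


U = k * uc = 2 * 0.134 = 0.268
guard band g = w * U = 0.5 * 0.268 = 0.134
AL = USL - g = 106.66 - 0.134
AL = 106.5260

106.5260


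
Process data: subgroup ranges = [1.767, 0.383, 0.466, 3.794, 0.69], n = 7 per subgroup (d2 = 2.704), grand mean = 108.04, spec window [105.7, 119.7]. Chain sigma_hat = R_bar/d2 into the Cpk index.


R_bar = (1.767 + 0.383 + 0.466 + 3.794 + 0.69) / 5 = 1.42
sigma = R_bar / d2 = 1.42 / 2.704 = 0.52514793
Cp = (USL - LSL)/(6*sigma) = (119.7 - 105.7)/(6*0.52514793) = 4.4432
Cpu = (119.7 - 108.04)/(3*0.52514793) = 7.4011
Cpl = (108.04 - 105.7)/(3*0.52514793) = 1.4853
Cpk = min(Cpu, Cpl) = 1.4853

1.4853


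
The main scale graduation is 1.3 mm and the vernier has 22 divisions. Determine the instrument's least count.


LC = MSD / n_div
= 1.3 / 22
= 0.0591

0.0591


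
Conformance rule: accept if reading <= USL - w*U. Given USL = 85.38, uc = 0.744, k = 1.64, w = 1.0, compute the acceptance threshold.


U = k * uc = 1.64 * 0.744 = 1.22016
guard band g = w * U = 1.0 * 1.22016 = 1.22016
AL = USL - g = 85.38 - 1.22016
AL = 84.1598

84.1598


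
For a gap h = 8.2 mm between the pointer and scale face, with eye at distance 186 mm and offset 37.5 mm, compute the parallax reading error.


error = h * offset / d
= 8.2 * 37.5 / 186
= 1.6532

1.6532


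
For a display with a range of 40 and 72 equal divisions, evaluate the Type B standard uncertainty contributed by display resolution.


resolution = range / divisions
resolution = 40 / 72 = 0.55555556
u_res = resolution / (2*sqrt(3))
u_res = 0.55555556 / 3.4641016
u_res = 0.1604

0.1604


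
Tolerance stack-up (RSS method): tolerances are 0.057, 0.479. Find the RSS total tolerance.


RSS = sqrt(0.057^2 + 0.479^2)
= sqrt(0.23269)
= 0.4824

0.4824


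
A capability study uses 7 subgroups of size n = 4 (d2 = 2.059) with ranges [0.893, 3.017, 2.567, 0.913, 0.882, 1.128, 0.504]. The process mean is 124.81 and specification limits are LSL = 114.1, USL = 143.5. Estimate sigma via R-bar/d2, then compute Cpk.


R_bar = (0.893 + 3.017 + 2.567 + 0.913 + 0.882 + 1.128 + 0.504) / 7 = 1.4148571
sigma = R_bar / d2 = 1.4148571 / 2.059 = 0.68715741
Cp = (USL - LSL)/(6*sigma) = (143.5 - 114.1)/(6*0.68715741) = 7.1308
Cpu = (143.5 - 124.81)/(3*0.68715741) = 9.0663
Cpl = (124.81 - 114.1)/(3*0.68715741) = 5.1953
Cpk = min(Cpu, Cpl) = 5.1953

5.1953


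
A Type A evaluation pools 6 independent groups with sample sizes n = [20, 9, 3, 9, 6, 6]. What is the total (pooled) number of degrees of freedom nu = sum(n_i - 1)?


nu = sum_i (n_i - 1)
nu = ((20 - 1) + (9 - 1) + (3 - 1) + (9 - 1) + (6 - 1) + (6 - 1))
nu = 19 + 8 + 2 + 8 + 5 + 5
nu = 47

47


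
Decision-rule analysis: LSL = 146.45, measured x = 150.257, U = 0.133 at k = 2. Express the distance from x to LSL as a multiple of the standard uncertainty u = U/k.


u = U / k = 0.133 / 2 = 0.0665
margin = |LSL - x| = |146.45 - 150.257| = 3.807
z = margin / u = 3.807 / 0.0665
z = 57.2481

57.2481
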